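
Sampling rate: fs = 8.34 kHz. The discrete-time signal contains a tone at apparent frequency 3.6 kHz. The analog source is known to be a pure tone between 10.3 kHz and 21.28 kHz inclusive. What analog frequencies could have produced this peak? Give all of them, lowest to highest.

11.94 kHz, 13.08 kHz, 20.28 kHz

Frequencies that alias to 3.6 kHz are k·fs ± 3.6 kHz for integer k ≥ 0.
k=0: 3.6 kHz.
k=1: 4.74 kHz, 11.94 kHz.
k=2: 13.08 kHz, 20.28 kHz.
k=3: 21.42 kHz, 28.62 kHz.
Within [10.3 kHz, 21.28 kHz]: 11.94 kHz, 13.08 kHz, 20.28 kHz.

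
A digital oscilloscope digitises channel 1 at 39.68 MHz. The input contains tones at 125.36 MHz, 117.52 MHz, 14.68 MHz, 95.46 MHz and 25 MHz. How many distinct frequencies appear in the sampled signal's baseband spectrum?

4

fs/2 = 19.84 MHz.
125.36 MHz mod fs = 6.32 MHz.
6.32 MHz ≤ fs/2 = 19.84 MHz, appears at 6.32 MHz.
117.52 MHz mod fs = 38.16 MHz.
38.16 MHz > fs/2 = 19.84 MHz, folds to fs − 38.16 MHz = 1.52 MHz.
14.68 MHz ≤ fs/2 = 19.84 MHz, passes unchanged.
95.46 MHz mod fs = 16.1 MHz.
16.1 MHz ≤ fs/2 = 19.84 MHz, appears at 16.1 MHz.
25 MHz > fs/2 = 19.84 MHz, folds to fs − 25 MHz = 14.68 MHz.
Distinct values: {1.52 MHz, 6.32 MHz, 14.68 MHz, 16.1 MHz} → 4.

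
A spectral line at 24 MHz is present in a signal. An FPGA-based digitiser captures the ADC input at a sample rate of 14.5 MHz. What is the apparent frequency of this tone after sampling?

5 MHz

24 MHz mod fs = 9.5 MHz.
9.5 MHz > fs/2 = 7.25 MHz, folds to fs − 9.5 MHz = 5 MHz.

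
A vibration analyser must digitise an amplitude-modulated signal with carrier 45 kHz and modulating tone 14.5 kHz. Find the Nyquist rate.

AM sidebands sit at fc ± fm = 30.5 kHz and 59.5 kHz.
Highest-frequency component: 59.5 kHz.
Nyquist rate = 2 × 59.5 kHz = 119 kHz.

119 kHz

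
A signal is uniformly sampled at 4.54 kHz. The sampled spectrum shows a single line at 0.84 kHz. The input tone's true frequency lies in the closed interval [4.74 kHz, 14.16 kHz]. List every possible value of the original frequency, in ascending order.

Frequencies that alias to 0.84 kHz are k·fs ± 0.84 kHz for integer k ≥ 0.
k=0: 0.84 kHz.
k=1: 3.7 kHz, 5.38 kHz.
k=2: 8.24 kHz, 9.92 kHz.
k=3: 12.78 kHz, 14.46 kHz.
k=4: 17.32 kHz, 19 kHz.
Within [4.74 kHz, 14.16 kHz]: 5.38 kHz, 8.24 kHz, 9.92 kHz, 12.78 kHz.

5.38 kHz, 8.24 kHz, 9.92 kHz, 12.78 kHz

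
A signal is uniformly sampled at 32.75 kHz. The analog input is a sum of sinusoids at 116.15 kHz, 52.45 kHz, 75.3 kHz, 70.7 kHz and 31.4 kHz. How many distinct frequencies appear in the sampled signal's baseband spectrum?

fs/2 = 16.375 kHz.
116.15 kHz mod fs = 17.9 kHz.
17.9 kHz > fs/2 = 16.375 kHz, folds to fs − 17.9 kHz = 14.85 kHz.
52.45 kHz mod fs = 19.7 kHz.
19.7 kHz > fs/2 = 16.375 kHz, folds to fs − 19.7 kHz = 13.05 kHz.
75.3 kHz mod fs = 9.8 kHz.
9.8 kHz ≤ fs/2 = 16.375 kHz, appears at 9.8 kHz.
70.7 kHz mod fs = 5.2 kHz.
5.2 kHz ≤ fs/2 = 16.375 kHz, appears at 5.2 kHz.
31.4 kHz > fs/2 = 16.375 kHz, folds to fs − 31.4 kHz = 1.35 kHz.
Distinct values: {1.35 kHz, 5.2 kHz, 9.8 kHz, 13.05 kHz, 14.85 kHz} → 5.

5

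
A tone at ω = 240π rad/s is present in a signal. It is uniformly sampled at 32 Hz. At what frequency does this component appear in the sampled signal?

8 Hz

ω = 240π rad/s → f = ω/(2π) = 120 Hz.
120 Hz mod fs = 24 Hz.
24 Hz > fs/2 = 16 Hz, folds to fs − 24 Hz = 8 Hz.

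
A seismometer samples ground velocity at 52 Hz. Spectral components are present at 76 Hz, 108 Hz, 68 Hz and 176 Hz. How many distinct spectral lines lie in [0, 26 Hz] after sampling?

4

fs/2 = 26 Hz.
76 Hz mod fs = 24 Hz.
24 Hz ≤ fs/2 = 26 Hz, appears at 24 Hz.
108 Hz mod fs = 4 Hz.
4 Hz ≤ fs/2 = 26 Hz, appears at 4 Hz.
68 Hz mod fs = 16 Hz.
16 Hz ≤ fs/2 = 26 Hz, appears at 16 Hz.
176 Hz mod fs = 20 Hz.
20 Hz ≤ fs/2 = 26 Hz, appears at 20 Hz.
Distinct values: {4 Hz, 16 Hz, 20 Hz, 24 Hz} → 4.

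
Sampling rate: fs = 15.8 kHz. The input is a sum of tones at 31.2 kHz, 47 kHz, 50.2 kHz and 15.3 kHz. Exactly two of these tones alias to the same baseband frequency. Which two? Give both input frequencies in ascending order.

fs/2 = 7.9 kHz.
31.2 kHz mod fs = 15.4 kHz.
15.4 kHz > fs/2 = 7.9 kHz, folds to fs − 15.4 kHz = 0.4 kHz.
47 kHz mod fs = 15.4 kHz.
15.4 kHz > fs/2 = 7.9 kHz, folds to fs − 15.4 kHz = 0.4 kHz.
50.2 kHz mod fs = 2.8 kHz.
2.8 kHz ≤ fs/2 = 7.9 kHz, appears at 2.8 kHz.
15.3 kHz > fs/2 = 7.9 kHz, folds to fs − 15.3 kHz = 0.5 kHz.
31.2 kHz and 47 kHz both map to 0.4 kHz.

31.2 kHz, 47 kHz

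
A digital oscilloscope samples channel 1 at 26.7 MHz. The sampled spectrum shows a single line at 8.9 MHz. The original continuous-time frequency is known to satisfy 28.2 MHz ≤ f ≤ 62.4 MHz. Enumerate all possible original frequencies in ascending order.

35.6 MHz, 44.5 MHz, 62.3 MHz

Frequencies that alias to 8.9 MHz are k·fs ± 8.9 MHz for integer k ≥ 0.
k=0: 8.9 MHz.
k=1: 17.8 MHz, 35.6 MHz.
k=2: 44.5 MHz, 62.3 MHz.
k=3: 71.2 MHz, 89 MHz.
Within [28.2 MHz, 62.4 MHz]: 35.6 MHz, 44.5 MHz, 62.3 MHz.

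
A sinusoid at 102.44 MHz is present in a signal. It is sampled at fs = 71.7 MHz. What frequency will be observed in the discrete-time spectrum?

102.44 MHz mod fs = 30.74 MHz.
30.74 MHz ≤ fs/2 = 35.85 MHz, appears at 30.74 MHz.

30.74 MHz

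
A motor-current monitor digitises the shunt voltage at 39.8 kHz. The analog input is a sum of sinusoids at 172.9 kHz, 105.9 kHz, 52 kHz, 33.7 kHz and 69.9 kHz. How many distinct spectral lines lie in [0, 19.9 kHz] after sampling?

fs/2 = 19.9 kHz.
172.9 kHz mod fs = 13.7 kHz.
13.7 kHz ≤ fs/2 = 19.9 kHz, appears at 13.7 kHz.
105.9 kHz mod fs = 26.3 kHz.
26.3 kHz > fs/2 = 19.9 kHz, folds to fs − 26.3 kHz = 13.5 kHz.
52 kHz mod fs = 12.2 kHz.
12.2 kHz ≤ fs/2 = 19.9 kHz, appears at 12.2 kHz.
33.7 kHz > fs/2 = 19.9 kHz, folds to fs − 33.7 kHz = 6.1 kHz.
69.9 kHz mod fs = 30.1 kHz.
30.1 kHz > fs/2 = 19.9 kHz, folds to fs − 30.1 kHz = 9.7 kHz.
Distinct values: {6.1 kHz, 9.7 kHz, 12.2 kHz, 13.5 kHz, 13.7 kHz} → 5.

5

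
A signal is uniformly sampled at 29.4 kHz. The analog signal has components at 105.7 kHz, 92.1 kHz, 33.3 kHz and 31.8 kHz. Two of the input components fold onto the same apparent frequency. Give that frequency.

fs/2 = 14.7 kHz.
105.7 kHz mod fs = 17.5 kHz.
17.5 kHz > fs/2 = 14.7 kHz, folds to fs − 17.5 kHz = 11.9 kHz.
92.1 kHz mod fs = 3.9 kHz.
3.9 kHz ≤ fs/2 = 14.7 kHz, appears at 3.9 kHz.
33.3 kHz mod fs = 3.9 kHz.
3.9 kHz ≤ fs/2 = 14.7 kHz, appears at 3.9 kHz.
31.8 kHz mod fs = 2.4 kHz.
2.4 kHz ≤ fs/2 = 14.7 kHz, appears at 2.4 kHz.
33.3 kHz and 92.1 kHz both map to 3.9 kHz.

3.9 kHz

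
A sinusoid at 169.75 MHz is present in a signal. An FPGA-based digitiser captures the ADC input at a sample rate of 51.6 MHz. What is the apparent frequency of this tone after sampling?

14.95 MHz

169.75 MHz mod fs = 14.95 MHz.
14.95 MHz ≤ fs/2 = 25.8 MHz, appears at 14.95 MHz.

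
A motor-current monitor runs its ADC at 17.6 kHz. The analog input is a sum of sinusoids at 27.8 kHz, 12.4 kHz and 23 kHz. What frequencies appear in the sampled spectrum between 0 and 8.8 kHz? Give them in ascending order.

fs/2 = 8.8 kHz.
27.8 kHz mod fs = 10.2 kHz.
10.2 kHz > fs/2 = 8.8 kHz, folds to fs − 10.2 kHz = 7.4 kHz.
12.4 kHz > fs/2 = 8.8 kHz, folds to fs − 12.4 kHz = 5.2 kHz.
23 kHz mod fs = 5.4 kHz.
5.4 kHz ≤ fs/2 = 8.8 kHz, appears at 5.4 kHz.
Distinct values: {5.2 kHz, 5.4 kHz, 7.4 kHz}.

5.2 kHz, 5.4 kHz, 7.4 kHz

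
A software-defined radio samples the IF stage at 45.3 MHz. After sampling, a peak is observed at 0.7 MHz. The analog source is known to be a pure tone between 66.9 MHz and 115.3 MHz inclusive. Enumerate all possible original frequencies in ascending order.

89.9 MHz, 91.3 MHz

Frequencies that alias to 0.7 MHz are k·fs ± 0.7 MHz for integer k ≥ 0.
k=0: 0.7 MHz.
k=1: 44.6 MHz, 46 MHz.
k=2: 89.9 MHz, 91.3 MHz.
k=3: 135.2 MHz, 136.6 MHz.
Within [66.9 MHz, 115.3 MHz]: 89.9 MHz, 91.3 MHz.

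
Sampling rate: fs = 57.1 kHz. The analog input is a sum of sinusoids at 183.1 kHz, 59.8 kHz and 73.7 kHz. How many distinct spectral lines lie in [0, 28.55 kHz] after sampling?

fs/2 = 28.55 kHz.
183.1 kHz mod fs = 11.8 kHz.
11.8 kHz ≤ fs/2 = 28.55 kHz, appears at 11.8 kHz.
59.8 kHz mod fs = 2.7 kHz.
2.7 kHz ≤ fs/2 = 28.55 kHz, appears at 2.7 kHz.
73.7 kHz mod fs = 16.6 kHz.
16.6 kHz ≤ fs/2 = 28.55 kHz, appears at 16.6 kHz.
Distinct values: {2.7 kHz, 11.8 kHz, 16.6 kHz} → 3.

3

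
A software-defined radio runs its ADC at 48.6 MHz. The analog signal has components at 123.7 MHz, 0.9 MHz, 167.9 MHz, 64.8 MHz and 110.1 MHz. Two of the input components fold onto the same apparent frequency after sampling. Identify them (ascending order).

123.7 MHz, 167.9 MHz

fs/2 = 24.3 MHz.
123.7 MHz mod fs = 26.5 MHz.
26.5 MHz > fs/2 = 24.3 MHz, folds to fs − 26.5 MHz = 22.1 MHz.
0.9 MHz ≤ fs/2 = 24.3 MHz, passes unchanged.
167.9 MHz mod fs = 22.1 MHz.
22.1 MHz ≤ fs/2 = 24.3 MHz, appears at 22.1 MHz.
64.8 MHz mod fs = 16.2 MHz.
16.2 MHz ≤ fs/2 = 24.3 MHz, appears at 16.2 MHz.
110.1 MHz mod fs = 12.9 MHz.
12.9 MHz ≤ fs/2 = 24.3 MHz, appears at 12.9 MHz.
123.7 MHz and 167.9 MHz both map to 22.1 MHz.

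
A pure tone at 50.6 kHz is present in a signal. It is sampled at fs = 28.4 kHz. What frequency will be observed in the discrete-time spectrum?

6.2 kHz

50.6 kHz mod fs = 22.2 kHz.
22.2 kHz > fs/2 = 14.2 kHz, folds to fs − 22.2 kHz = 6.2 kHz.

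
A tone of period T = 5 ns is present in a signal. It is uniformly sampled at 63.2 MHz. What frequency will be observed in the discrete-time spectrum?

10.4 MHz

T = 5 ns → f = 1/T = 200 MHz.
200 MHz mod fs = 10.4 MHz.
10.4 MHz ≤ fs/2 = 31.6 MHz, appears at 10.4 MHz.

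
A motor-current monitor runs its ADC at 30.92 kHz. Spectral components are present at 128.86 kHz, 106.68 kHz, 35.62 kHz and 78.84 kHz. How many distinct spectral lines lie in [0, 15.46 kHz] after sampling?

3

fs/2 = 15.46 kHz.
128.86 kHz mod fs = 5.18 kHz.
5.18 kHz ≤ fs/2 = 15.46 kHz, appears at 5.18 kHz.
106.68 kHz mod fs = 13.92 kHz.
13.92 kHz ≤ fs/2 = 15.46 kHz, appears at 13.92 kHz.
35.62 kHz mod fs = 4.7 kHz.
4.7 kHz ≤ fs/2 = 15.46 kHz, appears at 4.7 kHz.
78.84 kHz mod fs = 17 kHz.
17 kHz > fs/2 = 15.46 kHz, folds to fs − 17 kHz = 13.92 kHz.
Distinct values: {4.7 kHz, 5.18 kHz, 13.92 kHz} → 3.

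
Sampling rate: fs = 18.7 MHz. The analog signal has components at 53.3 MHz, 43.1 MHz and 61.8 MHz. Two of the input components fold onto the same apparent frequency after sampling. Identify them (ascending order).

fs/2 = 9.35 MHz.
53.3 MHz mod fs = 15.9 MHz.
15.9 MHz > fs/2 = 9.35 MHz, folds to fs − 15.9 MHz = 2.8 MHz.
43.1 MHz mod fs = 5.7 MHz.
5.7 MHz ≤ fs/2 = 9.35 MHz, appears at 5.7 MHz.
61.8 MHz mod fs = 5.7 MHz.
5.7 MHz ≤ fs/2 = 9.35 MHz, appears at 5.7 MHz.
43.1 MHz and 61.8 MHz both map to 5.7 MHz.

43.1 MHz, 61.8 MHz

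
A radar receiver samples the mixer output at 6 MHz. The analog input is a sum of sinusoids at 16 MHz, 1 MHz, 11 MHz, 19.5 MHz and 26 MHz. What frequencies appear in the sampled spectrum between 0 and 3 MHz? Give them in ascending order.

fs/2 = 3 MHz.
16 MHz mod fs = 4 MHz.
4 MHz > fs/2 = 3 MHz, folds to fs − 4 MHz = 2 MHz.
1 MHz ≤ fs/2 = 3 MHz, passes unchanged.
11 MHz mod fs = 5 MHz.
5 MHz > fs/2 = 3 MHz, folds to fs − 5 MHz = 1 MHz.
19.5 MHz mod fs = 1.5 MHz.
1.5 MHz ≤ fs/2 = 3 MHz, appears at 1.5 MHz.
26 MHz mod fs = 2 MHz.
2 MHz ≤ fs/2 = 3 MHz, appears at 2 MHz.
Distinct values: {1 MHz, 1.5 MHz, 2 MHz}.

1 MHz, 1.5 MHz, 2 MHz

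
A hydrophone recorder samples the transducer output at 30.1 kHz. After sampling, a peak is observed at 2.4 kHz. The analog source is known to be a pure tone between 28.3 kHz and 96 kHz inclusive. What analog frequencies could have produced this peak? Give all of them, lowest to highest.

32.5 kHz, 57.8 kHz, 62.6 kHz, 87.9 kHz, 92.7 kHz

Frequencies that alias to 2.4 kHz are k·fs ± 2.4 kHz for integer k ≥ 0.
k=0: 2.4 kHz.
k=1: 27.7 kHz, 32.5 kHz.
k=2: 57.8 kHz, 62.6 kHz.
k=3: 87.9 kHz, 92.7 kHz.
k=4: 118 kHz, 122.8 kHz.
Within [28.3 kHz, 96 kHz]: 32.5 kHz, 57.8 kHz, 62.6 kHz, 87.9 kHz, 92.7 kHz.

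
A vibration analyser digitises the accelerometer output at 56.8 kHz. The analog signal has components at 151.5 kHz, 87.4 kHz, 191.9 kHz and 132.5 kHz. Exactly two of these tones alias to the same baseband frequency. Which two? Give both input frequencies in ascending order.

132.5 kHz, 151.5 kHz

fs/2 = 28.4 kHz.
151.5 kHz mod fs = 37.9 kHz.
37.9 kHz > fs/2 = 28.4 kHz, folds to fs − 37.9 kHz = 18.9 kHz.
87.4 kHz mod fs = 30.6 kHz.
30.6 kHz > fs/2 = 28.4 kHz, folds to fs − 30.6 kHz = 26.2 kHz.
191.9 kHz mod fs = 21.5 kHz.
21.5 kHz ≤ fs/2 = 28.4 kHz, appears at 21.5 kHz.
132.5 kHz mod fs = 18.9 kHz.
18.9 kHz ≤ fs/2 = 28.4 kHz, appears at 18.9 kHz.
132.5 kHz and 151.5 kHz both map to 18.9 kHz.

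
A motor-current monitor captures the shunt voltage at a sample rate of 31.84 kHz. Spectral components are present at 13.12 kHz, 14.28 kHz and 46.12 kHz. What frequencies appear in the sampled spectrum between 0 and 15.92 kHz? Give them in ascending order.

fs/2 = 15.92 kHz.
13.12 kHz ≤ fs/2 = 15.92 kHz, passes unchanged.
14.28 kHz ≤ fs/2 = 15.92 kHz, passes unchanged.
46.12 kHz mod fs = 14.28 kHz.
14.28 kHz ≤ fs/2 = 15.92 kHz, appears at 14.28 kHz.
Distinct values: {13.12 kHz, 14.28 kHz}.

13.12 kHz, 14.28 kHz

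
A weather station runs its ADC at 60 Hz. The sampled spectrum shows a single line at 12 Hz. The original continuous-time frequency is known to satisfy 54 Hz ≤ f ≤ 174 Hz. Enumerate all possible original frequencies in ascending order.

72 Hz, 108 Hz, 132 Hz, 168 Hz

Frequencies that alias to 12 Hz are k·fs ± 12 Hz for integer k ≥ 0.
k=0: 12 Hz.
k=1: 48 Hz, 72 Hz.
k=2: 108 Hz, 132 Hz.
k=3: 168 Hz, 192 Hz.
k=4: 228 Hz, 252 Hz.
Within [54 Hz, 174 Hz]: 72 Hz, 108 Hz, 132 Hz, 168 Hz.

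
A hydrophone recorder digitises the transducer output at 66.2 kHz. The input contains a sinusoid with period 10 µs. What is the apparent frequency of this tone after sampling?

T = 10 µs → f = 1/T = 100 kHz.
100 kHz mod fs = 33.8 kHz.
33.8 kHz > fs/2 = 33.1 kHz, folds to fs − 33.8 kHz = 32.4 kHz.

32.4 kHz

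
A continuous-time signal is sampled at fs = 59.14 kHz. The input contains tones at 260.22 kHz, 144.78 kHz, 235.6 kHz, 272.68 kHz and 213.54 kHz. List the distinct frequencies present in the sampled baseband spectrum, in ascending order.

fs/2 = 29.57 kHz.
260.22 kHz mod fs = 23.66 kHz.
23.66 kHz ≤ fs/2 = 29.57 kHz, appears at 23.66 kHz.
144.78 kHz mod fs = 26.5 kHz.
26.5 kHz ≤ fs/2 = 29.57 kHz, appears at 26.5 kHz.
235.6 kHz mod fs = 58.18 kHz.
58.18 kHz > fs/2 = 29.57 kHz, folds to fs − 58.18 kHz = 0.96 kHz.
272.68 kHz mod fs = 36.12 kHz.
36.12 kHz > fs/2 = 29.57 kHz, folds to fs − 36.12 kHz = 23.02 kHz.
213.54 kHz mod fs = 36.12 kHz.
36.12 kHz > fs/2 = 29.57 kHz, folds to fs − 36.12 kHz = 23.02 kHz.
Distinct values: {0.96 kHz, 23.02 kHz, 23.66 kHz, 26.5 kHz}.

0.96 kHz, 23.02 kHz, 23.66 kHz, 26.5 kHz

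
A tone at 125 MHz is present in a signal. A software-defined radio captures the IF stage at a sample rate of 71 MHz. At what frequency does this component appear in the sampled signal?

17 MHz

125 MHz mod fs = 54 MHz.
54 MHz > fs/2 = 35.5 MHz, folds to fs − 54 MHz = 17 MHz.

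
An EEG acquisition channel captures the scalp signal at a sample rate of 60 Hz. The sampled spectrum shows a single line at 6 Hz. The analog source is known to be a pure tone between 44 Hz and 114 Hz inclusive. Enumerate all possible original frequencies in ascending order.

Frequencies that alias to 6 Hz are k·fs ± 6 Hz for integer k ≥ 0.
k=0: 6 Hz.
k=1: 54 Hz, 66 Hz.
k=2: 114 Hz, 126 Hz.
k=3: 174 Hz, 186 Hz.
Within [44 Hz, 114 Hz]: 54 Hz, 66 Hz, 114 Hz.

54 Hz, 66 Hz, 114 Hz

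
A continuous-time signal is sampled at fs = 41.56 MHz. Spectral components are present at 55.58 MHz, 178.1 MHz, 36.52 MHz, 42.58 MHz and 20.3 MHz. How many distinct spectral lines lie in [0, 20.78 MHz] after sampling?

5

fs/2 = 20.78 MHz.
55.58 MHz mod fs = 14.02 MHz.
14.02 MHz ≤ fs/2 = 20.78 MHz, appears at 14.02 MHz.
178.1 MHz mod fs = 11.86 MHz.
11.86 MHz ≤ fs/2 = 20.78 MHz, appears at 11.86 MHz.
36.52 MHz > fs/2 = 20.78 MHz, folds to fs − 36.52 MHz = 5.04 MHz.
42.58 MHz mod fs = 1.02 MHz.
1.02 MHz ≤ fs/2 = 20.78 MHz, appears at 1.02 MHz.
20.3 MHz ≤ fs/2 = 20.78 MHz, passes unchanged.
Distinct values: {1.02 MHz, 5.04 MHz, 11.86 MHz, 14.02 MHz, 20.3 MHz} → 5.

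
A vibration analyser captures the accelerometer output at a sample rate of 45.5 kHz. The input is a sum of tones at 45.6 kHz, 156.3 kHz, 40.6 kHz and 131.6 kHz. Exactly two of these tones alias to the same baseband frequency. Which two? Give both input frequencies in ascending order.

40.6 kHz, 131.6 kHz

fs/2 = 22.75 kHz.
45.6 kHz mod fs = 0.1 kHz.
0.1 kHz ≤ fs/2 = 22.75 kHz, appears at 0.1 kHz.
156.3 kHz mod fs = 19.8 kHz.
19.8 kHz ≤ fs/2 = 22.75 kHz, appears at 19.8 kHz.
40.6 kHz > fs/2 = 22.75 kHz, folds to fs − 40.6 kHz = 4.9 kHz.
131.6 kHz mod fs = 40.6 kHz.
40.6 kHz > fs/2 = 22.75 kHz, folds to fs − 40.6 kHz = 4.9 kHz.
40.6 kHz and 131.6 kHz both map to 4.9 kHz.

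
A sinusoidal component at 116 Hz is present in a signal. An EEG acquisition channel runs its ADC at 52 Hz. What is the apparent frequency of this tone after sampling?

116 Hz mod fs = 12 Hz.
12 Hz ≤ fs/2 = 26 Hz, appears at 12 Hz.

12 Hz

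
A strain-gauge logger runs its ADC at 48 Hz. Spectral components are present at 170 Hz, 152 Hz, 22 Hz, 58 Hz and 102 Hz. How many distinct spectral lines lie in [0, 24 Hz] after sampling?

4

fs/2 = 24 Hz.
170 Hz mod fs = 26 Hz.
26 Hz > fs/2 = 24 Hz, folds to fs − 26 Hz = 22 Hz.
152 Hz mod fs = 8 Hz.
8 Hz ≤ fs/2 = 24 Hz, appears at 8 Hz.
22 Hz ≤ fs/2 = 24 Hz, passes unchanged.
58 Hz mod fs = 10 Hz.
10 Hz ≤ fs/2 = 24 Hz, appears at 10 Hz.
102 Hz mod fs = 6 Hz.
6 Hz ≤ fs/2 = 24 Hz, appears at 6 Hz.
Distinct values: {6 Hz, 8 Hz, 10 Hz, 22 Hz} → 4.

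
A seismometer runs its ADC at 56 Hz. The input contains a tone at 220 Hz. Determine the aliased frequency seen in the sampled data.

220 Hz mod fs = 52 Hz.
52 Hz > fs/2 = 28 Hz, folds to fs − 52 Hz = 4 Hz.

4 Hz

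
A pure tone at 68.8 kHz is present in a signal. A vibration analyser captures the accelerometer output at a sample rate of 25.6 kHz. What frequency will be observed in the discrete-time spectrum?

68.8 kHz mod fs = 17.6 kHz.
17.6 kHz > fs/2 = 12.8 kHz, folds to fs − 17.6 kHz = 8 kHz.

8 kHz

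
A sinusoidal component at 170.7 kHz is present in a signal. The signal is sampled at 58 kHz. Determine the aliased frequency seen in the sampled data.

170.7 kHz mod fs = 54.7 kHz.
54.7 kHz > fs/2 = 29 kHz, folds to fs − 54.7 kHz = 3.3 kHz.

3.3 kHz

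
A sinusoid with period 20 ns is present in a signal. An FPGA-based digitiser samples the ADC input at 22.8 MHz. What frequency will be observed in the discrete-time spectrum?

T = 20 ns → f = 1/T = 50 MHz.
50 MHz mod fs = 4.4 MHz.
4.4 MHz ≤ fs/2 = 11.4 MHz, appears at 4.4 MHz.

4.4 MHz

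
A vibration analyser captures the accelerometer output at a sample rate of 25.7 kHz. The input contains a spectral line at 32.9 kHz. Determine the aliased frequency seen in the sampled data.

7.2 kHz

32.9 kHz mod fs = 7.2 kHz.
7.2 kHz ≤ fs/2 = 12.85 kHz, appears at 7.2 kHz.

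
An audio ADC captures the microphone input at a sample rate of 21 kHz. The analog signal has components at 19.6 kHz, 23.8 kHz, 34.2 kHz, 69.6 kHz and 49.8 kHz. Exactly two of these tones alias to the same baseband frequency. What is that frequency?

7.8 kHz

fs/2 = 10.5 kHz.
19.6 kHz > fs/2 = 10.5 kHz, folds to fs − 19.6 kHz = 1.4 kHz.
23.8 kHz mod fs = 2.8 kHz.
2.8 kHz ≤ fs/2 = 10.5 kHz, appears at 2.8 kHz.
34.2 kHz mod fs = 13.2 kHz.
13.2 kHz > fs/2 = 10.5 kHz, folds to fs − 13.2 kHz = 7.8 kHz.
69.6 kHz mod fs = 6.6 kHz.
6.6 kHz ≤ fs/2 = 10.5 kHz, appears at 6.6 kHz.
49.8 kHz mod fs = 7.8 kHz.
7.8 kHz ≤ fs/2 = 10.5 kHz, appears at 7.8 kHz.
34.2 kHz and 49.8 kHz both map to 7.8 kHz.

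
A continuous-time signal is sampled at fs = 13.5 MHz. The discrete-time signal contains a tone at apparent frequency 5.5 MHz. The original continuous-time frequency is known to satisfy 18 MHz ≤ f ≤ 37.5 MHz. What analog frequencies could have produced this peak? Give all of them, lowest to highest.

19 MHz, 21.5 MHz, 32.5 MHz, 35 MHz

Frequencies that alias to 5.5 MHz are k·fs ± 5.5 MHz for integer k ≥ 0.
k=0: 5.5 MHz.
k=1: 8 MHz, 19 MHz.
k=2: 21.5 MHz, 32.5 MHz.
k=3: 35 MHz, 46 MHz.
k=4: 48.5 MHz, 59.5 MHz.
Within [18 MHz, 37.5 MHz]: 19 MHz, 21.5 MHz, 32.5 MHz, 35 MHz.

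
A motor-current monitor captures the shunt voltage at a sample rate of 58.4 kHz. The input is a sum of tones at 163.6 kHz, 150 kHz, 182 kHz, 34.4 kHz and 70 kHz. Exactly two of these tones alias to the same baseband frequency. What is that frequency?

fs/2 = 29.2 kHz.
163.6 kHz mod fs = 46.8 kHz.
46.8 kHz > fs/2 = 29.2 kHz, folds to fs − 46.8 kHz = 11.6 kHz.
150 kHz mod fs = 33.2 kHz.
33.2 kHz > fs/2 = 29.2 kHz, folds to fs − 33.2 kHz = 25.2 kHz.
182 kHz mod fs = 6.8 kHz.
6.8 kHz ≤ fs/2 = 29.2 kHz, appears at 6.8 kHz.
34.4 kHz > fs/2 = 29.2 kHz, folds to fs − 34.4 kHz = 24 kHz.
70 kHz mod fs = 11.6 kHz.
11.6 kHz ≤ fs/2 = 29.2 kHz, appears at 11.6 kHz.
70 kHz and 163.6 kHz both map to 11.6 kHz.

11.6 kHz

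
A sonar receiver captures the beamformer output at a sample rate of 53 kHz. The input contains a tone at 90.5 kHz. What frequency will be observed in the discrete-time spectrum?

15.5 kHz

90.5 kHz mod fs = 37.5 kHz.
37.5 kHz > fs/2 = 26.5 kHz, folds to fs − 37.5 kHz = 15.5 kHz.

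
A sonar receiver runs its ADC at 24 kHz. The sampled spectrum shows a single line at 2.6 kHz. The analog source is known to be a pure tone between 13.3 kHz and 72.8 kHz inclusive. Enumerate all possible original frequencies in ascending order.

21.4 kHz, 26.6 kHz, 45.4 kHz, 50.6 kHz, 69.4 kHz

Frequencies that alias to 2.6 kHz are k·fs ± 2.6 kHz for integer k ≥ 0.
k=0: 2.6 kHz.
k=1: 21.4 kHz, 26.6 kHz.
k=2: 45.4 kHz, 50.6 kHz.
k=3: 69.4 kHz, 74.6 kHz.
k=4: 93.4 kHz, 98.6 kHz.
Within [13.3 kHz, 72.8 kHz]: 21.4 kHz, 26.6 kHz, 45.4 kHz, 50.6 kHz, 69.4 kHz.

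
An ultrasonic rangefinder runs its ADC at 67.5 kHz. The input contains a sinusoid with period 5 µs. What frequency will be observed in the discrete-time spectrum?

T = 5 µs → f = 1/T = 200 kHz.
200 kHz mod fs = 65 kHz.
65 kHz > fs/2 = 33.75 kHz, folds to fs − 65 kHz = 2.5 kHz.

2.5 kHz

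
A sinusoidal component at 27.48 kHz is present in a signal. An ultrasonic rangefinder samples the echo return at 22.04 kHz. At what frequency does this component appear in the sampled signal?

5.44 kHz

27.48 kHz mod fs = 5.44 kHz.
5.44 kHz ≤ fs/2 = 11.02 kHz, appears at 5.44 kHz.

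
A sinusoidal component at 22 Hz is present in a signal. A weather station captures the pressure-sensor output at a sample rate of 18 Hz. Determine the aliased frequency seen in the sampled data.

4 Hz

22 Hz mod fs = 4 Hz.
4 Hz ≤ fs/2 = 9 Hz, appears at 4 Hz.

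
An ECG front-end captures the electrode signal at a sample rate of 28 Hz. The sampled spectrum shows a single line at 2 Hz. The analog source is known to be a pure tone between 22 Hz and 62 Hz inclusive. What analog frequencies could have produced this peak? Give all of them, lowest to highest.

Frequencies that alias to 2 Hz are k·fs ± 2 Hz for integer k ≥ 0.
k=0: 2 Hz.
k=1: 26 Hz, 30 Hz.
k=2: 54 Hz, 58 Hz.
k=3: 82 Hz, 86 Hz.
Within [22 Hz, 62 Hz]: 26 Hz, 30 Hz, 54 Hz, 58 Hz.

26 Hz, 30 Hz, 54 Hz, 58 Hz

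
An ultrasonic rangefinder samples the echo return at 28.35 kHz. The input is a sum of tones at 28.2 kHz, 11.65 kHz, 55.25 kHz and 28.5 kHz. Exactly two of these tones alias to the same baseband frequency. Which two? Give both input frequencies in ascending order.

28.2 kHz, 28.5 kHz

fs/2 = 14.175 kHz.
28.2 kHz > fs/2 = 14.175 kHz, folds to fs − 28.2 kHz = 0.15 kHz.
11.65 kHz ≤ fs/2 = 14.175 kHz, passes unchanged.
55.25 kHz mod fs = 26.9 kHz.
26.9 kHz > fs/2 = 14.175 kHz, folds to fs − 26.9 kHz = 1.45 kHz.
28.5 kHz mod fs = 0.15 kHz.
0.15 kHz ≤ fs/2 = 14.175 kHz, appears at 0.15 kHz.
28.2 kHz and 28.5 kHz both map to 0.15 kHz.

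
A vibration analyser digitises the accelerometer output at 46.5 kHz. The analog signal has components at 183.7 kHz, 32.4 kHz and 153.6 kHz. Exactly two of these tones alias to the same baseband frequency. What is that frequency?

14.1 kHz

fs/2 = 23.25 kHz.
183.7 kHz mod fs = 44.2 kHz.
44.2 kHz > fs/2 = 23.25 kHz, folds to fs − 44.2 kHz = 2.3 kHz.
32.4 kHz > fs/2 = 23.25 kHz, folds to fs − 32.4 kHz = 14.1 kHz.
153.6 kHz mod fs = 14.1 kHz.
14.1 kHz ≤ fs/2 = 23.25 kHz, appears at 14.1 kHz.
32.4 kHz and 153.6 kHz both map to 14.1 kHz.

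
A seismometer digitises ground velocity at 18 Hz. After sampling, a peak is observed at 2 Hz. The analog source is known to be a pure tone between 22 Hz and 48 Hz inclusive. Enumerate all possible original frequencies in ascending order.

Frequencies that alias to 2 Hz are k·fs ± 2 Hz for integer k ≥ 0.
k=0: 2 Hz.
k=1: 16 Hz, 20 Hz.
k=2: 34 Hz, 38 Hz.
k=3: 52 Hz, 56 Hz.
Within [22 Hz, 48 Hz]: 34 Hz, 38 Hz.

34 Hz, 38 Hz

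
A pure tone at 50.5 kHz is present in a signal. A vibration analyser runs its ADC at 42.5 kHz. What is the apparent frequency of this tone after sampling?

50.5 kHz mod fs = 8 kHz.
8 kHz ≤ fs/2 = 21.25 kHz, appears at 8 kHz.

8 kHz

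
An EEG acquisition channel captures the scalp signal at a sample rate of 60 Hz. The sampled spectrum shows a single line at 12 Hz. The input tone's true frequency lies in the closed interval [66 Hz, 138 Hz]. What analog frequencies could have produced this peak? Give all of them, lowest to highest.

72 Hz, 108 Hz, 132 Hz

Frequencies that alias to 12 Hz are k·fs ± 12 Hz for integer k ≥ 0.
k=0: 12 Hz.
k=1: 48 Hz, 72 Hz.
k=2: 108 Hz, 132 Hz.
k=3: 168 Hz, 192 Hz.
Within [66 Hz, 138 Hz]: 72 Hz, 108 Hz, 132 Hz.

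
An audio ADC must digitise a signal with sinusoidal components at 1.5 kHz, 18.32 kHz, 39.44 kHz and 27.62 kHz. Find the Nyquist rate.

Highest-frequency component: 39.44 kHz.
Nyquist rate = 2 × 39.44 kHz = 78.88 kHz.

78.88 kHz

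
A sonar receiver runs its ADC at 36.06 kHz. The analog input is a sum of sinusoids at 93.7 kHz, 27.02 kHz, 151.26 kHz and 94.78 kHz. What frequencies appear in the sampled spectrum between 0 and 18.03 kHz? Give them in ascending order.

7.02 kHz, 9.04 kHz, 13.4 kHz, 14.48 kHz

fs/2 = 18.03 kHz.
93.7 kHz mod fs = 21.58 kHz.
21.58 kHz > fs/2 = 18.03 kHz, folds to fs − 21.58 kHz = 14.48 kHz.
27.02 kHz > fs/2 = 18.03 kHz, folds to fs − 27.02 kHz = 9.04 kHz.
151.26 kHz mod fs = 7.02 kHz.
7.02 kHz ≤ fs/2 = 18.03 kHz, appears at 7.02 kHz.
94.78 kHz mod fs = 22.66 kHz.
22.66 kHz > fs/2 = 18.03 kHz, folds to fs − 22.66 kHz = 13.4 kHz.
Distinct values: {7.02 kHz, 9.04 kHz, 13.4 kHz, 14.48 kHz}.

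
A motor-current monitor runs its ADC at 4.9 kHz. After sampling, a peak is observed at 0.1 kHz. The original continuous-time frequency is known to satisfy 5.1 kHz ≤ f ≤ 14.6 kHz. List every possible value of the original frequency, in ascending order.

9.7 kHz, 9.9 kHz, 14.6 kHz

Frequencies that alias to 0.1 kHz are k·fs ± 0.1 kHz for integer k ≥ 0.
k=0: 0.1 kHz.
k=1: 4.8 kHz, 5 kHz.
k=2: 9.7 kHz, 9.9 kHz.
k=3: 14.6 kHz, 14.8 kHz.
k=4: 19.5 kHz, 19.7 kHz.
Within [5.1 kHz, 14.6 kHz]: 9.7 kHz, 9.9 kHz, 14.6 kHz.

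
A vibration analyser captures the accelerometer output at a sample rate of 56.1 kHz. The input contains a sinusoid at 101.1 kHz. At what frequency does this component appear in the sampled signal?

11.1 kHz

101.1 kHz mod fs = 45 kHz.
45 kHz > fs/2 = 28.05 kHz, folds to fs − 45 kHz = 11.1 kHz.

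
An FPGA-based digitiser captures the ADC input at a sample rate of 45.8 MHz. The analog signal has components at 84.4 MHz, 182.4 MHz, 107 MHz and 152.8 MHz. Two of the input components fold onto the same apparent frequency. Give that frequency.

15.4 MHz

fs/2 = 22.9 MHz.
84.4 MHz mod fs = 38.6 MHz.
38.6 MHz > fs/2 = 22.9 MHz, folds to fs − 38.6 MHz = 7.2 MHz.
182.4 MHz mod fs = 45 MHz.
45 MHz > fs/2 = 22.9 MHz, folds to fs − 45 MHz = 0.8 MHz.
107 MHz mod fs = 15.4 MHz.
15.4 MHz ≤ fs/2 = 22.9 MHz, appears at 15.4 MHz.
152.8 MHz mod fs = 15.4 MHz.
15.4 MHz ≤ fs/2 = 22.9 MHz, appears at 15.4 MHz.
107 MHz and 152.8 MHz both map to 15.4 MHz.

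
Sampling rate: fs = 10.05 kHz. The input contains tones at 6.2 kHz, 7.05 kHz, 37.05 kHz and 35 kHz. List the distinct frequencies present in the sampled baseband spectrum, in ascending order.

3 kHz, 3.15 kHz, 3.85 kHz, 4.85 kHz

fs/2 = 5.025 kHz.
6.2 kHz > fs/2 = 5.025 kHz, folds to fs − 6.2 kHz = 3.85 kHz.
7.05 kHz > fs/2 = 5.025 kHz, folds to fs − 7.05 kHz = 3 kHz.
37.05 kHz mod fs = 6.9 kHz.
6.9 kHz > fs/2 = 5.025 kHz, folds to fs − 6.9 kHz = 3.15 kHz.
35 kHz mod fs = 4.85 kHz.
4.85 kHz ≤ fs/2 = 5.025 kHz, appears at 4.85 kHz.
Distinct values: {3 kHz, 3.15 kHz, 3.85 kHz, 4.85 kHz}.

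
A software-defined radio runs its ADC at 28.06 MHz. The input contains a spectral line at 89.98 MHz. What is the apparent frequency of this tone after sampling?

5.8 MHz

89.98 MHz mod fs = 5.8 MHz.
5.8 MHz ≤ fs/2 = 14.03 MHz, appears at 5.8 MHz.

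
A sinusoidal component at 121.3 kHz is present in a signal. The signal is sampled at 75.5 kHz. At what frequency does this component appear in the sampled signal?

29.7 kHz

121.3 kHz mod fs = 45.8 kHz.
45.8 kHz > fs/2 = 37.75 kHz, folds to fs − 45.8 kHz = 29.7 kHz.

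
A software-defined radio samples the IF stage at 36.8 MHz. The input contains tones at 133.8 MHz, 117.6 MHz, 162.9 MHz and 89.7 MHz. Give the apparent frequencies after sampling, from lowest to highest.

7.2 MHz, 13.4 MHz, 15.7 MHz, 16.1 MHz

fs/2 = 18.4 MHz.
133.8 MHz mod fs = 23.4 MHz.
23.4 MHz > fs/2 = 18.4 MHz, folds to fs − 23.4 MHz = 13.4 MHz.
117.6 MHz mod fs = 7.2 MHz.
7.2 MHz ≤ fs/2 = 18.4 MHz, appears at 7.2 MHz.
162.9 MHz mod fs = 15.7 MHz.
15.7 MHz ≤ fs/2 = 18.4 MHz, appears at 15.7 MHz.
89.7 MHz mod fs = 16.1 MHz.
16.1 MHz ≤ fs/2 = 18.4 MHz, appears at 16.1 MHz.
Distinct values: {7.2 MHz, 13.4 MHz, 15.7 MHz, 16.1 MHz}.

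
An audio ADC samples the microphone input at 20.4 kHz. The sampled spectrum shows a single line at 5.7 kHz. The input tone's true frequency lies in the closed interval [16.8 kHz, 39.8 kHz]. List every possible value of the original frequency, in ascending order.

Frequencies that alias to 5.7 kHz are k·fs ± 5.7 kHz for integer k ≥ 0.
k=0: 5.7 kHz.
k=1: 14.7 kHz, 26.1 kHz.
k=2: 35.1 kHz, 46.5 kHz.
k=3: 55.5 kHz, 66.9 kHz.
Within [16.8 kHz, 39.8 kHz]: 26.1 kHz, 35.1 kHz.

26.1 kHz, 35.1 kHz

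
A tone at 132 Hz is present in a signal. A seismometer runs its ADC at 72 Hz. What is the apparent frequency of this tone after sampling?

12 Hz

132 Hz mod fs = 60 Hz.
60 Hz > fs/2 = 36 Hz, folds to fs − 60 Hz = 12 Hz.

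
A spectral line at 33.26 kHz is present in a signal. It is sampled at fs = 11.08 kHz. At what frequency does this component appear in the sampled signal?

0.02 kHz

33.26 kHz mod fs = 0.02 kHz.
0.02 kHz ≤ fs/2 = 5.54 kHz, appears at 0.02 kHz.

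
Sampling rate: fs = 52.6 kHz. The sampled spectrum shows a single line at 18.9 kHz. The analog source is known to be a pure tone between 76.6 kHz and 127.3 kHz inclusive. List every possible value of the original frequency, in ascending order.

86.3 kHz, 124.1 kHz

Frequencies that alias to 18.9 kHz are k·fs ± 18.9 kHz for integer k ≥ 0.
k=0: 18.9 kHz.
k=1: 33.7 kHz, 71.5 kHz.
k=2: 86.3 kHz, 124.1 kHz.
k=3: 138.9 kHz, 176.7 kHz.
Within [76.6 kHz, 127.3 kHz]: 86.3 kHz, 124.1 kHz.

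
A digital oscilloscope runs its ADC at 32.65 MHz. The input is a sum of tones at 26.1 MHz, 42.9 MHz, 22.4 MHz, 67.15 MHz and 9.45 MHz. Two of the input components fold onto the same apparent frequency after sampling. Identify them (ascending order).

fs/2 = 16.325 MHz.
26.1 MHz > fs/2 = 16.325 MHz, folds to fs − 26.1 MHz = 6.55 MHz.
42.9 MHz mod fs = 10.25 MHz.
10.25 MHz ≤ fs/2 = 16.325 MHz, appears at 10.25 MHz.
22.4 MHz > fs/2 = 16.325 MHz, folds to fs − 22.4 MHz = 10.25 MHz.
67.15 MHz mod fs = 1.85 MHz.
1.85 MHz ≤ fs/2 = 16.325 MHz, appears at 1.85 MHz.
9.45 MHz ≤ fs/2 = 16.325 MHz, passes unchanged.
22.4 MHz and 42.9 MHz both map to 10.25 MHz.

22.4 MHz, 42.9 MHz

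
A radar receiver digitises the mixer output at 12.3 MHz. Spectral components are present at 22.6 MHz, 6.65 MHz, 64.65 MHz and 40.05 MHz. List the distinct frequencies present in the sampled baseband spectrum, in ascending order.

fs/2 = 6.15 MHz.
22.6 MHz mod fs = 10.3 MHz.
10.3 MHz > fs/2 = 6.15 MHz, folds to fs − 10.3 MHz = 2 MHz.
6.65 MHz > fs/2 = 6.15 MHz, folds to fs − 6.65 MHz = 5.65 MHz.
64.65 MHz mod fs = 3.15 MHz.
3.15 MHz ≤ fs/2 = 6.15 MHz, appears at 3.15 MHz.
40.05 MHz mod fs = 3.15 MHz.
3.15 MHz ≤ fs/2 = 6.15 MHz, appears at 3.15 MHz.
Distinct values: {2 MHz, 3.15 MHz, 5.65 MHz}.

2 MHz, 3.15 MHz, 5.65 MHz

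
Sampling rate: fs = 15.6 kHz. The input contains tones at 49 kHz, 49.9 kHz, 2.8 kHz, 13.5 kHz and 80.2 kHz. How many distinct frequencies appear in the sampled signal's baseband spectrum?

fs/2 = 7.8 kHz.
49 kHz mod fs = 2.2 kHz.
2.2 kHz ≤ fs/2 = 7.8 kHz, appears at 2.2 kHz.
49.9 kHz mod fs = 3.1 kHz.
3.1 kHz ≤ fs/2 = 7.8 kHz, appears at 3.1 kHz.
2.8 kHz ≤ fs/2 = 7.8 kHz, passes unchanged.
13.5 kHz > fs/2 = 7.8 kHz, folds to fs − 13.5 kHz = 2.1 kHz.
80.2 kHz mod fs = 2.2 kHz.
2.2 kHz ≤ fs/2 = 7.8 kHz, appears at 2.2 kHz.
Distinct values: {2.1 kHz, 2.2 kHz, 2.8 kHz, 3.1 kHz} → 4.

4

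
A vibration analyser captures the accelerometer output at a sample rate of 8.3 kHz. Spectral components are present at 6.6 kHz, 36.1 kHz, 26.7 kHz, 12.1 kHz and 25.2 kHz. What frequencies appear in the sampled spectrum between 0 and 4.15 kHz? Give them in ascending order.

fs/2 = 4.15 kHz.
6.6 kHz > fs/2 = 4.15 kHz, folds to fs − 6.6 kHz = 1.7 kHz.
36.1 kHz mod fs = 2.9 kHz.
2.9 kHz ≤ fs/2 = 4.15 kHz, appears at 2.9 kHz.
26.7 kHz mod fs = 1.8 kHz.
1.8 kHz ≤ fs/2 = 4.15 kHz, appears at 1.8 kHz.
12.1 kHz mod fs = 3.8 kHz.
3.8 kHz ≤ fs/2 = 4.15 kHz, appears at 3.8 kHz.
25.2 kHz mod fs = 0.3 kHz.
0.3 kHz ≤ fs/2 = 4.15 kHz, appears at 0.3 kHz.
Distinct values: {0.3 kHz, 1.7 kHz, 1.8 kHz, 2.9 kHz, 3.8 kHz}.

0.3 kHz, 1.7 kHz, 1.8 kHz, 2.9 kHz, 3.8 kHz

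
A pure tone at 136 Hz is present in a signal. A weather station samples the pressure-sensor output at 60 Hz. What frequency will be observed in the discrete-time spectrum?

16 Hz

136 Hz mod fs = 16 Hz.
16 Hz ≤ fs/2 = 30 Hz, appears at 16 Hz.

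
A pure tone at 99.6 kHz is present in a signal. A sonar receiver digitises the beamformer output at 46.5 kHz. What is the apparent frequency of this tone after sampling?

99.6 kHz mod fs = 6.6 kHz.
6.6 kHz ≤ fs/2 = 23.25 kHz, appears at 6.6 kHz.

6.6 kHz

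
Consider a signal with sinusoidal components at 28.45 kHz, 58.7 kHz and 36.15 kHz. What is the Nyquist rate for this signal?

Highest-frequency component: 58.7 kHz.
Nyquist rate = 2 × 58.7 kHz = 117.4 kHz.

117.4 kHz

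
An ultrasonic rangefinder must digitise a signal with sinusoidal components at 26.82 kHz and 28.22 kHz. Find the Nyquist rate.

Highest-frequency component: 28.22 kHz.
Nyquist rate = 2 × 28.22 kHz = 56.44 kHz.

56.44 kHz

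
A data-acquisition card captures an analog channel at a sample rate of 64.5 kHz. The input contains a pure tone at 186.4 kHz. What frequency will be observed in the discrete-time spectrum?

7.1 kHz

186.4 kHz mod fs = 57.4 kHz.
57.4 kHz > fs/2 = 32.25 kHz, folds to fs − 57.4 kHz = 7.1 kHz.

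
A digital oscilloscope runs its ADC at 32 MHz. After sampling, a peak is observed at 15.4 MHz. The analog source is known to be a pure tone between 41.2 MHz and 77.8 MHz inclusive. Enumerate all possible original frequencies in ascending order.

47.4 MHz, 48.6 MHz

Frequencies that alias to 15.4 MHz are k·fs ± 15.4 MHz for integer k ≥ 0.
k=0: 15.4 MHz.
k=1: 16.6 MHz, 47.4 MHz.
k=2: 48.6 MHz, 79.4 MHz.
k=3: 80.6 MHz, 111.4 MHz.
Within [41.2 MHz, 77.8 MHz]: 47.4 MHz, 48.6 MHz.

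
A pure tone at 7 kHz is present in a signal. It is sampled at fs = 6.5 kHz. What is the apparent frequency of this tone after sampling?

7 kHz mod fs = 0.5 kHz.
0.5 kHz ≤ fs/2 = 3.25 kHz, appears at 0.5 kHz.

0.5 kHz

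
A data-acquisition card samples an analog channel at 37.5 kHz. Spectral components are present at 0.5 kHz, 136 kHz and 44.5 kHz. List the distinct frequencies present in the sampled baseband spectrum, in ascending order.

0.5 kHz, 7 kHz, 14 kHz

fs/2 = 18.75 kHz.
0.5 kHz ≤ fs/2 = 18.75 kHz, passes unchanged.
136 kHz mod fs = 23.5 kHz.
23.5 kHz > fs/2 = 18.75 kHz, folds to fs − 23.5 kHz = 14 kHz.
44.5 kHz mod fs = 7 kHz.
7 kHz ≤ fs/2 = 18.75 kHz, appears at 7 kHz.
Distinct values: {0.5 kHz, 7 kHz, 14 kHz}.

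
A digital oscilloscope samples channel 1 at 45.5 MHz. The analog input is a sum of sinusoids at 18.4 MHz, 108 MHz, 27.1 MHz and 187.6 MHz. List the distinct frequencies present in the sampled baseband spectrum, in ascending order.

5.6 MHz, 17 MHz, 18.4 MHz

fs/2 = 22.75 MHz.
18.4 MHz ≤ fs/2 = 22.75 MHz, passes unchanged.
108 MHz mod fs = 17 MHz.
17 MHz ≤ fs/2 = 22.75 MHz, appears at 17 MHz.
27.1 MHz > fs/2 = 22.75 MHz, folds to fs − 27.1 MHz = 18.4 MHz.
187.6 MHz mod fs = 5.6 MHz.
5.6 MHz ≤ fs/2 = 22.75 MHz, appears at 5.6 MHz.
Distinct values: {5.6 MHz, 17 MHz, 18.4 MHz}.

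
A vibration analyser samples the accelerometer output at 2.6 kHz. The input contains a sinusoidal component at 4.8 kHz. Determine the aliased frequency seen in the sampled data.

0.4 kHz

4.8 kHz mod fs = 2.2 kHz.
2.2 kHz > fs/2 = 1.3 kHz, folds to fs − 2.2 kHz = 0.4 kHz.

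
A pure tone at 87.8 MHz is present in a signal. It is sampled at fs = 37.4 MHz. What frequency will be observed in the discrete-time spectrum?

13 MHz

87.8 MHz mod fs = 13 MHz.
13 MHz ≤ fs/2 = 18.7 MHz, appears at 13 MHz.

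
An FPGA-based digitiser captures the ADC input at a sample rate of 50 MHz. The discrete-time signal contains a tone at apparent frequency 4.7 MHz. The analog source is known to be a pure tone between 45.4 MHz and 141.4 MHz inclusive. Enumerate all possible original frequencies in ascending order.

Frequencies that alias to 4.7 MHz are k·fs ± 4.7 MHz for integer k ≥ 0.
k=0: 4.7 MHz.
k=1: 45.3 MHz, 54.7 MHz.
k=2: 95.3 MHz, 104.7 MHz.
k=3: 145.3 MHz, 154.7 MHz.
Within [45.4 MHz, 141.4 MHz]: 54.7 MHz, 95.3 MHz, 104.7 MHz.

54.7 MHz, 95.3 MHz, 104.7 MHz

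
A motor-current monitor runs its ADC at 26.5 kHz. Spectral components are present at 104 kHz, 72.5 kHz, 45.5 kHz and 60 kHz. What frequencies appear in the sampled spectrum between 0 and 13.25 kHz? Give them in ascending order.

2 kHz, 7 kHz, 7.5 kHz

fs/2 = 13.25 kHz.
104 kHz mod fs = 24.5 kHz.
24.5 kHz > fs/2 = 13.25 kHz, folds to fs − 24.5 kHz = 2 kHz.
72.5 kHz mod fs = 19.5 kHz.
19.5 kHz > fs/2 = 13.25 kHz, folds to fs − 19.5 kHz = 7 kHz.
45.5 kHz mod fs = 19 kHz.
19 kHz > fs/2 = 13.25 kHz, folds to fs − 19 kHz = 7.5 kHz.
60 kHz mod fs = 7 kHz.
7 kHz ≤ fs/2 = 13.25 kHz, appears at 7 kHz.
Distinct values: {2 kHz, 7 kHz, 7.5 kHz}.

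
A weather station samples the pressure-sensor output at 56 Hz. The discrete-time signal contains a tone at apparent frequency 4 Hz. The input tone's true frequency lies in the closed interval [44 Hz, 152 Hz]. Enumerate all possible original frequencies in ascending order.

52 Hz, 60 Hz, 108 Hz, 116 Hz

Frequencies that alias to 4 Hz are k·fs ± 4 Hz for integer k ≥ 0.
k=0: 4 Hz.
k=1: 52 Hz, 60 Hz.
k=2: 108 Hz, 116 Hz.
k=3: 164 Hz, 172 Hz.
Within [44 Hz, 152 Hz]: 52 Hz, 60 Hz, 108 Hz, 116 Hz.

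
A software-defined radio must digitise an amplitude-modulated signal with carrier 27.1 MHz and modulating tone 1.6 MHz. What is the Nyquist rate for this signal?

57.4 MHz

AM sidebands sit at fc ± fm = 25.5 MHz and 28.7 MHz.
Highest-frequency component: 28.7 MHz.
Nyquist rate = 2 × 28.7 MHz = 57.4 MHz.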